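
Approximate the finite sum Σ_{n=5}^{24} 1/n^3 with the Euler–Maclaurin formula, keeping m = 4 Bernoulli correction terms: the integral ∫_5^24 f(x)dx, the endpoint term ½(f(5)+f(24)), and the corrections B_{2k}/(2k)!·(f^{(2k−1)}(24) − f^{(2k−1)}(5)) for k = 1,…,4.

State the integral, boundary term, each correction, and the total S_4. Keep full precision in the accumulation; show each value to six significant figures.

∫_5^24 1/x^3 dx evaluates to 0.0191319.
Endpoint term: (f(5) + f(24))/2 = (0.00800000 + 7.23380e-05)/2 = 0.00403617.
So far: 0.0231681.
k=1: B_{2}/(2)! × [f^{(1)}(24) − f^{(1)}(5)] = 1/12 × (-9.04225e-06 − (-0.00480000)) = 0.000399246.
Running total after k=1: 0.0235674.
k=2: B_{4}/(4)! × [f^{(3)}(24) − f^{(3)}(5)] = −1/720 × (-3.13967e-07 − (-0.00384000)) = -5.33290e-06.
Running total after k=2: 0.0235620.
k=3: B_{6}/(6)! × [f^{(5)}(24) − f^{(5)}(5)] = 1/30240 × (-2.28934e-08 − (-0.00645120)) = 2.13333e-07.
Running total after k=3: 0.0235622.
k=4: B_{8}/(8)! × [f^{(7)}(24) − f^{(7)}(5)] = −1/1209600 × (-2.86168e-09 − (-0.0185795)) = -1.53600e-08.

S_4 ≈ 0.0235622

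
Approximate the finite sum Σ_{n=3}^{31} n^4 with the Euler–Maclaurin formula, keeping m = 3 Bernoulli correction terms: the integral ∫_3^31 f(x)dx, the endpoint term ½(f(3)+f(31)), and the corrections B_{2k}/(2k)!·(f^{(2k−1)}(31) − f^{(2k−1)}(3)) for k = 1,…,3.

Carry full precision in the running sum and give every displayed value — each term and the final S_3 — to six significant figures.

S_3 ≈ 6.19750e+06

∫_3^31 x^4 dx evaluates to 5.72578e+06.
Boundary: ½(f(3) + f(31)) = ½(81.0000 + 923521) = 461801.
Running total after boundary: 6.18758e+06.
Correction k=1: B_{2}/2! · (f^{(1)}(31) − f^{(1)}(3)) = 1/12 · (119164 − 108.000) = 9921.33.
After k=1: 6.19750e+06.
Correction k=2: B_{4}/4! · (f^{(3)}(31) − f^{(3)}(3)) = −1/720 · (744.000 − 72.0000) = -0.933333.
After k=2: 6.19750e+06.
Correction k=3: B_{6}/6! · (f^{(5)}(31) − f^{(5)}(3)) = 1/30240 · (0.00000 − 0.00000) = 0.00000.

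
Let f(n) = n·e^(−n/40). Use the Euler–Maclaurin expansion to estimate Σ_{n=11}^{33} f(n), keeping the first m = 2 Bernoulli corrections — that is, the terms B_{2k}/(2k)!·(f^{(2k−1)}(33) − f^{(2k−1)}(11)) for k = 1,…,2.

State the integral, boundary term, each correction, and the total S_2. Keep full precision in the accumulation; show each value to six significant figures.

The integral term ∫_11^33 x·e^(−x/40) dx = 269.881.
Endpoint term: (f(11) + f(33))/2 = (8.35529 + 14.4618)/2 = 11.4085.
Running total after boundary: 281.289.
Correction k=1: B_{2}/2! · (f^{(1)}(33) − f^{(1)}(11)) = 1/12 · (0.0766911 − 0.550690) = -0.0394999.
After k=1: 281.250.
Correction k=2: B_{4}/4! · (f^{(3)}(33) − f^{(3)}(11)) = −1/720 · (0.000595726 − 0.00129365) = 9.69334e-07.

S_2 ≈ 281.250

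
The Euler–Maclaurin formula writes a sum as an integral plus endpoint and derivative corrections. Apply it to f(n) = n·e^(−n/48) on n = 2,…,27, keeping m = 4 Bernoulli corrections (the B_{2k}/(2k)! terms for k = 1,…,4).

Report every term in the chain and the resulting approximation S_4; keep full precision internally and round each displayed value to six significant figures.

S_4 ≈ 259.432

The integral term ∫_2^27 x·e^(−x/48) dx = 250.837.
½[f(2) + f(27)] = ½[1.91838 + 15.3841] = 8.65126.
So far: 259.488.
Order-1 term: 1/12 · (0.249280 − 0.919223) = -0.0558286.
After k=1: 259.432.
Order-2 term: −1/720 · (0.000602798 − 0.00123160) = 8.73334e-07.
After k=2: 259.432.
Order-3 term: 1/30240 · (4.76302e-07 − 8.95932e-07) = -1.38766e-11.
After k=3: 259.432.
Order-4 term: −1/1209600 · (2.99902e-10 − 5.45710e-10) = 2.03215e-16.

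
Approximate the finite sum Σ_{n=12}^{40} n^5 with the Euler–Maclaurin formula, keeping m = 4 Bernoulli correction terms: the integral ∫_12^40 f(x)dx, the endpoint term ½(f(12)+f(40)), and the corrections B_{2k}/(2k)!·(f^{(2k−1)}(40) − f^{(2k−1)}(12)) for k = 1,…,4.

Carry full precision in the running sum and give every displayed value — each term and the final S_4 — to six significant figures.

S_4 ≈ 7.34551e+08

The integral term ∫_12^40 x^5 dx = 6.82169e+08.
Boundary: ½(f(12) + f(40)) = ½(248832 + 1.02400e+08) = 5.13244e+07.
So far: 7.33493e+08.
Correction k=1: B_{2}/2! · (f^{(1)}(40) − f^{(1)}(12)) = 1/12 · (1.28000e+07 − 103680) = 1.05803e+06.
After k=1: 7.34551e+08.
Correction k=2: B_{4}/4! · (f^{(3)}(40) − f^{(3)}(12)) = −1/720 · (96000.0 − 8640.00) = -121.333.
After k=2: 7.34551e+08.
Correction k=3: B_{6}/6! · (f^{(5)}(40) − f^{(5)}(12)) = 1/30240 · (120.000 − 120.000) = 0.00000.
After k=3: 7.34551e+08.
Correction k=4: B_{8}/8! · (f^{(7)}(40) − f^{(7)}(12)) = −1/1209600 · (0.00000 − 0.00000) = 0.00000.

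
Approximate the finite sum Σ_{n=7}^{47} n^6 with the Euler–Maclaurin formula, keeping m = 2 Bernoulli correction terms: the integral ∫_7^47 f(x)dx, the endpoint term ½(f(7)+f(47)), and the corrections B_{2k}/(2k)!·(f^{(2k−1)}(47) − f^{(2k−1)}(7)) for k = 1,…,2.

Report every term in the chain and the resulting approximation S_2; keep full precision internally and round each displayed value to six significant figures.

∫_7^47 x^6 dx evaluates to 7.23746e+10.
Endpoint term: (f(7) + f(47))/2 = (117649 + 1.07792e+10)/2 = 5.38967e+09.
Running total after boundary: 7.77643e+10.
k=1: B_{2}/(2)! × [f^{(1)}(47) − f^{(1)}(7)] = 1/12 × (1.37607e+09 − 100842) = 1.14664e+08.
Partial sum through k=1: 7.78789e+10.
k=2: B_{4}/(4)! × [f^{(3)}(47) − f^{(3)}(7)] = −1/720 × (1.24588e+07 − 41160.0) = -17246.7.

S_2 ≈ 7.78789e+10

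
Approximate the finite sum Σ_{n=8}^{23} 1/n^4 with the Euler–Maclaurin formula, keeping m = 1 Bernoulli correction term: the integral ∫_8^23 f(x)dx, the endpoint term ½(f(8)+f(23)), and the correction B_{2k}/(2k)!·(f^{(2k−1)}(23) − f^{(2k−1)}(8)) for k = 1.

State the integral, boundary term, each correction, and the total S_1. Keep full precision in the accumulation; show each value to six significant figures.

S_1 ≈ 0.000757623

∫_8^23 1/x^4 dx evaluates to 0.000623645.
Boundary: ½(f(8) + f(23)) = ½(0.000244141 + 3.57346e-06) = 0.000123857.
So far: 0.000747502.
Order-1 term: 1/12 · (-6.21471e-07 − (-0.000122070)) = 1.01207e-05.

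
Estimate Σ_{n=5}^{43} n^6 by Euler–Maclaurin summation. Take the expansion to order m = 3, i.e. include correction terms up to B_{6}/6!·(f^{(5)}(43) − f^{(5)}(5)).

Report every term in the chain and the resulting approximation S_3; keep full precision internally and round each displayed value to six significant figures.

Integral: ∫_5^43 x^6 dx = 3.88312e+10.
½[f(5) + f(43)] = ½[15625.0 + 6.32136e+09] = 3.16069e+09.
Running total after boundary: 4.19919e+10.
Order-1 term: 1/12 · (8.82051e+08 − 18750.0) = 7.35027e+07.
After k=1: 4.20654e+10.
Order-2 term: −1/720 · (9.54084e+06 − 15000.0) = -13230.3.
After k=2: 4.20654e+10.
Order-3 term: 1/30240 · (30960.0 − 3600.00) = 0.904762.

S_3 ≈ 4.20654e+10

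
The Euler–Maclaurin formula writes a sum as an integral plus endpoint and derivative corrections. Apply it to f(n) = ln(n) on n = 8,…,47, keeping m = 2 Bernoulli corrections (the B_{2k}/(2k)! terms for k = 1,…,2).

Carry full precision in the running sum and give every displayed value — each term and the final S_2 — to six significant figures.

Integral: ∫_8^47 ln(x) dx = 125.321.
½[f(8) + f(47)] = ½[2.07944 + 3.85015] = 2.96479.
Running total after boundary: 128.286.
k=1: B_{2}/(2)! × [f^{(1)}(47) − f^{(1)}(8)] = 1/12 × (0.0212766 − 0.125000) = -0.00864362.
After k=1: 128.278.
k=2: B_{4}/(4)! × [f^{(3)}(47) − f^{(3)}(8)] = −1/720 × (1.92636e-05 − 0.00390625) = 5.39859e-06.

S_2 ≈ 128.278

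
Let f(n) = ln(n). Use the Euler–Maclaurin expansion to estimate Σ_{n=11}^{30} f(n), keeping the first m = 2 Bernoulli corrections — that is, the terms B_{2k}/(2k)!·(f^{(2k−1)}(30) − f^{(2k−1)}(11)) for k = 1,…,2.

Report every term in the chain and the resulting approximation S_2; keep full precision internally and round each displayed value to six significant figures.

S_2 ≈ 59.5538

Integral: ∫_11^30 ln(x) dx = 56.6591.
Endpoint term: (f(11) + f(30))/2 = (2.39790 + 3.40120)/2 = 2.89955.
So far: 59.5586.
Correction k=1: B_{2}/2! · (f^{(1)}(30) − f^{(1)}(11)) = 1/12 · (0.0333333 − 0.0909091) = -0.00479798.
After k=1: 59.5538.
Correction k=2: B_{4}/4! · (f^{(3)}(30) − f^{(3)}(11)) = −1/720 · (7.40741e-05 − 0.00150263) = 1.98410e-06.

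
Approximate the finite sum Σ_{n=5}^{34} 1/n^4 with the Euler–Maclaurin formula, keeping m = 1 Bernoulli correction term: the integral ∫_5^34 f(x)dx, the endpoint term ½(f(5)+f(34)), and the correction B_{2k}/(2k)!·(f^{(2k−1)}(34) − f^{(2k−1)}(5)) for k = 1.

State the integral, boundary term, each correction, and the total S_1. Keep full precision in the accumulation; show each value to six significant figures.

∫_5^34 1/x^4 dx evaluates to 0.00265819.
Boundary: ½(f(5) + f(34)) = ½(0.00160000 + 7.48315e-07) = 0.000800374.
So far: 0.00345856.
k=1: B_{2}/(2)! × [f^{(1)}(34) − f^{(1)}(5)] = 1/12 × (-8.80370e-08 − (-0.00128000)) = 0.000106659.

S_1 ≈ 0.00356522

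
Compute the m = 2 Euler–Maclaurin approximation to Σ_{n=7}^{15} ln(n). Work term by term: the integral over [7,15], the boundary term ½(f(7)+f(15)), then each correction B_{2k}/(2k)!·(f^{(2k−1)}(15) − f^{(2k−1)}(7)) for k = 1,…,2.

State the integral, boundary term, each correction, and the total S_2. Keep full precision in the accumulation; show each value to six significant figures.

∫_7^15 ln(x) dx evaluates to 18.9994.
Endpoint term: (f(7) + f(15))/2 = (1.94591 + 2.70805)/2 = 2.32698.
So far: 21.3264.
k=1: B_{2}/(2)! × [f^{(1)}(15) − f^{(1)}(7)] = 1/12 × (0.0666667 − 0.142857) = -0.00634921.
Partial sum through k=1: 21.3200.
k=2: B_{4}/(4)! × [f^{(3)}(15) − f^{(3)}(7)] = −1/720 × (0.000592593 − 0.00583090) = 7.27543e-06.

S_2 ≈ 21.3200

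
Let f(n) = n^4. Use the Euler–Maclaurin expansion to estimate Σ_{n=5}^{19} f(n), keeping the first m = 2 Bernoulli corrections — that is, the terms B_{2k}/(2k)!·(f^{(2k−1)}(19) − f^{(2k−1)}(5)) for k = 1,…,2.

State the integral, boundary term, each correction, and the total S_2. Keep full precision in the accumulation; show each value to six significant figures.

The integral term ∫_5^19 x^4 dx = 494595.
Endpoint term: (f(5) + f(19))/2 = (625.000 + 130321)/2 = 65473.0.
Running total after boundary: 560068.
Order-1 term: 1/12 · (27436.0 − 500.000) = 2244.67.
Partial sum through k=1: 562312.
Order-2 term: −1/720 · (456.000 − 120.000) = -0.466667.

S_2 ≈ 562312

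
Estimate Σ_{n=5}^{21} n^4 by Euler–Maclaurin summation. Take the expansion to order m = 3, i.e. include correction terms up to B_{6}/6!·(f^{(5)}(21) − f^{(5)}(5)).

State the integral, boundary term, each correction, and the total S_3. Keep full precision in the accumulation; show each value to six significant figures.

∫_5^21 x^4 dx evaluates to 816195.
Boundary: ½(f(5) + f(21)) = ½(625.000 + 194481) = 97553.0.
Running total after boundary: 913748.
Order-1 term: 1/12 · (37044.0 − 500.000) = 3045.33.
After k=1: 916794.
Order-2 term: −1/720 · (504.000 − 120.000) = -0.533333.
After k=2: 916793.
Order-3 term: 1/30240 · (0.00000 − 0.00000) = 0.00000.

S_3 ≈ 916793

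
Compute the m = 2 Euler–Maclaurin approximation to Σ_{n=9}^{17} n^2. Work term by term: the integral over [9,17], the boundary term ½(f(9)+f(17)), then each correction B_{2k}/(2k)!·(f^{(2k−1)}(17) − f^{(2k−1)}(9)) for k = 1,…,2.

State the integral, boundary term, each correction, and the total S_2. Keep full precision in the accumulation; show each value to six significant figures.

Integral: ∫_9^17 x^2 dx = 1394.67.
Endpoint term: (f(9) + f(17))/2 = (81.0000 + 289.000)/2 = 185.000.
Integral + boundary = 1579.67.
k=1: B_{2}/(2)! × [f^{(1)}(17) − f^{(1)}(9)] = 1/12 × (34.0000 − 18.0000) = 1.33333.
After k=1: 1581.00.
k=2: B_{4}/(4)! × [f^{(3)}(17) − f^{(3)}(9)] = −1/720 × (0.00000 − 0.00000) = 0.00000.

S_2 ≈ 1581.00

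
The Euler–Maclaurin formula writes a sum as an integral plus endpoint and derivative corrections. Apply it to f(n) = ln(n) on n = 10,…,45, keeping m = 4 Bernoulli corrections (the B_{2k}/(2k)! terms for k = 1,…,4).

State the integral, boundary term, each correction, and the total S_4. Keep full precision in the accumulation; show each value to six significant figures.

S_4 ≈ 116.322

The integral term ∫_10^45 ln(x) dx = 113.274.
Boundary: ½(f(10) + f(45)) = ½(2.30259 + 3.80666) = 3.05462.
So far: 116.329.
k=1: B_{2}/(2)! × [f^{(1)}(45) − f^{(1)}(10)] = 1/12 × (0.0222222 − 0.100000) = -0.00648148.
Partial sum through k=1: 116.322.
k=2: B_{4}/(4)! × [f^{(3)}(45) − f^{(3)}(10)] = −1/720 × (2.19479e-05 − 0.00200000) = 2.74729e-06.
Partial sum through k=2: 116.322.
k=3: B_{6}/(6)! × [f^{(5)}(45) − f^{(5)}(10)] = 1/30240 × (1.30061e-07 − 0.000240000) = -7.93221e-09.
Partial sum through k=3: 116.322.
k=4: B_{8}/(8)! × [f^{(7)}(45) − f^{(7)}(10)] = −1/1209600 × (1.92684e-09 − 7.20000e-05) = 5.95222e-11.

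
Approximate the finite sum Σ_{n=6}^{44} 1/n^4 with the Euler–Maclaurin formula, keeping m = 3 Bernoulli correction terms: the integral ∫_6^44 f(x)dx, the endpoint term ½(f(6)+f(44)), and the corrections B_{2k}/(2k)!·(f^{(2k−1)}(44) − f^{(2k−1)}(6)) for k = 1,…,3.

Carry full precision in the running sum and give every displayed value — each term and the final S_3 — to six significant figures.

The integral term ∫_6^44 1/x^4 dx = 0.00153930.
Boundary: ½(f(6) + f(44)) = ½(0.000771605 + 2.66802e-07) = 0.000385936.
Running total after boundary: 0.00192523.
Correction k=1: B_{2}/2! · (f^{(1)}(44) − f^{(1)}(6)) = 1/12 · (-2.42547e-08 − (-0.000514403)) = 4.28649e-05.
Partial sum through k=1: 0.00196810.
Correction k=2: B_{4}/4! · (f^{(3)}(44) − f^{(3)}(6)) = −1/720 · (-3.75848e-10 − (-0.000428669)) = -5.95374e-07.
Partial sum through k=2: 0.00196750.
Correction k=3: B_{6}/6! · (f^{(5)}(44) − f^{(5)}(6)) = 1/30240 · (-1.08716e-11 − (-0.000666819)) = 2.20509e-08.

S_3 ≈ 0.00196752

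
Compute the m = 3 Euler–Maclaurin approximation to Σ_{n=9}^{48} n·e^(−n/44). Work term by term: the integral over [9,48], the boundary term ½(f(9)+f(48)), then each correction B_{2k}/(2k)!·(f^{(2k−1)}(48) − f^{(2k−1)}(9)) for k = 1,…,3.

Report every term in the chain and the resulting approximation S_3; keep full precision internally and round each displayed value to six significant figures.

The integral term ∫_9^48 x·e^(−x/44) dx = 540.854.
Boundary: ½(f(9) + f(48)) = ½(7.33516 + 16.1237) = 11.7294.
Running total after boundary: 552.583.
Order-1 term: 1/12 · (-0.0305374 − 0.648310) = -0.0565706.
Running total after k=1: 552.526.
Order-2 term: −1/720 · (0.000331242 − 0.00117683) = 1.17443e-06.
Running total after k=2: 552.526.
Order-3 term: 1/30240 · (3.50340e-07 − 1.04276e-06) = -2.28976e-11.

S_3 ≈ 552.526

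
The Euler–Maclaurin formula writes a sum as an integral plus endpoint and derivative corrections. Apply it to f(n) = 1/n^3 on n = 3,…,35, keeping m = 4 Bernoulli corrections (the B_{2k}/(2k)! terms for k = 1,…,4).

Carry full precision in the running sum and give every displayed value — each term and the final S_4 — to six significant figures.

∫_3^35 1/x^3 dx evaluates to 0.0551474.
½[f(3) + f(35)] = ½[0.0370370 + 2.33236e-05] = 0.0185302.
So far: 0.0736776.
Order-1 term: 1/12 · (-1.99917e-06 − (-0.0370370)) = 0.00308625.
After k=1: 0.0767638.
Order-2 term: −1/720 · (-3.26395e-08 − (-0.0823045)) = -0.000114312.
After k=2: 0.0766495.
Order-3 term: 1/30240 · (-1.11907e-09 − (-0.384088)) = 1.27013e-05.
After k=3: 0.0766622.
Order-4 term: −1/1209600 · (-6.57737e-11 − (-3.07270)) = -2.54026e-06.

S_4 ≈ 0.0766597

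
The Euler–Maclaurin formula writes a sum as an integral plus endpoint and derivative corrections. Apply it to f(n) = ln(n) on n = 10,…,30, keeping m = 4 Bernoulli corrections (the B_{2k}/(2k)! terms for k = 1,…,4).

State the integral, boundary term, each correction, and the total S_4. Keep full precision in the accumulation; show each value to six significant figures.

Integral: ∫_10^30 ln(x) dx = 59.0101.
Endpoint term: (f(10) + f(30))/2 = (2.30259 + 3.40120)/2 = 2.85189.
Running total after boundary: 61.8620.
k=1: B_{2}/(2)! × [f^{(1)}(30) − f^{(1)}(10)] = 1/12 × (0.0333333 − 0.100000) = -0.00555556.
Running total after k=1: 61.8564.
k=2: B_{4}/(4)! × [f^{(3)}(30) − f^{(3)}(10)] = −1/720 × (7.40741e-05 − 0.00200000) = 2.67490e-06.
Running total after k=2: 61.8564.
k=3: B_{6}/(6)! × [f^{(5)}(30) − f^{(5)}(10)] = 1/30240 × (9.87654e-07 − 0.000240000) = -7.90385e-09.
Running total after k=3: 61.8564.
k=4: B_{8}/(8)! × [f^{(7)}(30) − f^{(7)}(10)] = −1/1209600 × (3.29218e-08 − 7.20000e-05) = 5.94966e-11.

S_4 ≈ 61.8564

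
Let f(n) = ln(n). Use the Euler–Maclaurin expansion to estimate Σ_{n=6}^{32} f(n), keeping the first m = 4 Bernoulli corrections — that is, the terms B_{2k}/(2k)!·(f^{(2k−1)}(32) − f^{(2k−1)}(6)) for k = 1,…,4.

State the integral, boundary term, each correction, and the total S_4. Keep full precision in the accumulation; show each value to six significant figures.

S_4 ≈ 76.7705

∫_6^32 ln(x) dx evaluates to 74.1530.
Endpoint term: (f(6) + f(32))/2 = (1.79176 + 3.46574)/2 = 2.62875.
Running total after boundary: 76.7817.
k=1: B_{2}/(2)! × [f^{(1)}(32) − f^{(1)}(6)] = 1/12 × (0.0312500 − 0.166667) = -0.0112847.
Running total after k=1: 76.7705.
k=2: B_{4}/(4)! × [f^{(3)}(32) − f^{(3)}(6)] = −1/720 × (6.10352e-05 − 0.00925926) = 1.27753e-05.
Running total after k=2: 76.7705.
k=3: B_{6}/(6)! × [f^{(5)}(32) − f^{(5)}(6)] = 1/30240 × (7.15256e-07 − 0.00308642) = -1.02040e-07.
Running total after k=3: 76.7705.
k=4: B_{8}/(8)! × [f^{(7)}(32) − f^{(7)}(6)] = −1/1209600 × (2.09548e-08 − 0.00257202) = 2.12632e-09.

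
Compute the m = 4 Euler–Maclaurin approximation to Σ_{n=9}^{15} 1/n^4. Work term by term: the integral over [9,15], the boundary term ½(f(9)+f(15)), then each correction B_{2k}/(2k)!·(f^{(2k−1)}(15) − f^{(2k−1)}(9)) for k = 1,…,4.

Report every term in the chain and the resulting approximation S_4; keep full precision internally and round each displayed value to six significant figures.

S_4 ≈ 0.000449739

Integral: ∫_9^15 1/x^4 dx = 0.000358482.
Endpoint term: (f(9) + f(15))/2 = (0.000152416 + 1.97531e-05)/2 = 8.60844e-05.
Running total after boundary: 0.000444566.
Correction k=1: B_{2}/2! · (f^{(1)}(15) − f^{(1)}(9)) = 1/12 · (-5.26749e-06 − (-6.77404e-05)) = 5.20607e-06.
Partial sum through k=1: 0.000449772.
Correction k=2: B_{4}/4! · (f^{(3)}(15) − f^{(3)}(9)) = −1/720 · (-7.02332e-07 − (-2.50890e-05)) = -3.38704e-08.
Partial sum through k=2: 0.000449739.
Correction k=3: B_{6}/6! · (f^{(5)}(15) − f^{(5)}(9)) = 1/30240 · (-1.74803e-07 − (-1.73455e-05)) = 5.67814e-10.
Partial sum through k=3: 0.000449739.
Correction k=4: B_{8}/8! · (f^{(7)}(15) − f^{(7)}(9)) = −1/1209600 · (-6.99210e-08 − (-1.92728e-05)) = -1.58754e-11.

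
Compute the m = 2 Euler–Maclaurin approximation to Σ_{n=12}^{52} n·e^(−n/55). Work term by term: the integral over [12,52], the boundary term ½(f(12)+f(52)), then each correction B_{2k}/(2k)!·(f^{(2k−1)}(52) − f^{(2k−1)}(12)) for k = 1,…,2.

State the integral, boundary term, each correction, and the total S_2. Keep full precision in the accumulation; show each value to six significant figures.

S_2 ≈ 691.198

Integral: ∫_12^52 x·e^(−x/55) dx = 676.324.
½[f(12) + f(52)] = ½[9.64775 + 20.2022] = 14.9250.
Running total after boundary: 691.249.
Correction k=1: B_{2}/2! · (f^{(1)}(52) − f^{(1)}(12)) = 1/12 · (0.0211911 − 0.628566) = -0.0506145.
Running total after k=1: 691.198.
Correction k=2: B_{4}/4! · (f^{(3)}(52) − f^{(3)}(12)) = −1/720 · (0.000263867 − 0.000739347) = 6.60389e-07.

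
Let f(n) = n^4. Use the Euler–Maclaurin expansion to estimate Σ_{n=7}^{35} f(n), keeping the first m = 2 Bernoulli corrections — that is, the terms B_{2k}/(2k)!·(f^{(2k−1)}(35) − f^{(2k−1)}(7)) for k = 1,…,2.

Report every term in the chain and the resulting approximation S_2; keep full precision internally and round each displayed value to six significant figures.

S_2 ≈ 1.12667e+07

The integral term ∫_7^35 x^4 dx = 1.05010e+07.
Endpoint term: (f(7) + f(35))/2 = (2401.00 + 1.50062e+06)/2 = 751513.
So far: 1.12525e+07.
Order-1 term: 1/12 · (171500 − 1372.00) = 14177.3.
After k=1: 1.12667e+07.
Order-2 term: −1/720 · (840.000 − 168.000) = -0.933333.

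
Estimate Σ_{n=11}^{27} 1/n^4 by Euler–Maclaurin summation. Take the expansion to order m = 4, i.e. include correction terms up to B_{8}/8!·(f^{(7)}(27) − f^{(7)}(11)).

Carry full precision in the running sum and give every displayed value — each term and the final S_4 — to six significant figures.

∫_11^27 1/x^4 dx evaluates to 0.000233503.
Endpoint term: (f(11) + f(27))/2 = (6.83013e-05 + 1.88168e-06)/2 = 3.50915e-05.
Integral + boundary = 0.000268595.
Correction k=1: B_{2}/2! · (f^{(1)}(27) − f^{(1)}(11)) = 1/12 · (-2.78767e-07 − (-2.48369e-05)) = 2.04651e-06.
Running total after k=1: 0.000270641.
Correction k=2: B_{4}/4! · (f^{(3)}(27) − f^{(3)}(11)) = −1/720 · (-1.14719e-08 − (-6.15790e-06)) = -8.53670e-09.
Running total after k=2: 0.000270633.
Correction k=3: B_{6}/6! · (f^{(5)}(27) − f^{(5)}(11)) = 1/30240 · (-8.81242e-10 − (-2.84994e-06)) = 9.42148e-11.
Running total after k=3: 0.000270633.
Correction k=4: B_{8}/8! · (f^{(7)}(27) − f^{(7)}(11)) = −1/1209600 · (-1.08795e-10 − (-2.11979e-06)) = -1.75238e-12.

S_4 ≈ 0.000270633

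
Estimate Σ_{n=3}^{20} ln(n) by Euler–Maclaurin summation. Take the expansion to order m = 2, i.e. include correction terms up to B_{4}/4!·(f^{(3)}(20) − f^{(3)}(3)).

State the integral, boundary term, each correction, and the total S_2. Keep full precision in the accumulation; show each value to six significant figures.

S_2 ≈ 41.6425

The integral term ∫_3^20 ln(x) dx = 39.6188.
Endpoint term: (f(3) + f(20))/2 = (1.09861 + 2.99573)/2 = 2.04717.
Running total after boundary: 41.6660.
Correction k=1: B_{2}/2! · (f^{(1)}(20) − f^{(1)}(3)) = 1/12 · (0.0500000 − 0.333333) = -0.0236111.
After k=1: 41.6424.
Correction k=2: B_{4}/4! · (f^{(3)}(20) − f^{(3)}(3)) = −1/720 · (0.000250000 − 0.0740741) = 0.000102533.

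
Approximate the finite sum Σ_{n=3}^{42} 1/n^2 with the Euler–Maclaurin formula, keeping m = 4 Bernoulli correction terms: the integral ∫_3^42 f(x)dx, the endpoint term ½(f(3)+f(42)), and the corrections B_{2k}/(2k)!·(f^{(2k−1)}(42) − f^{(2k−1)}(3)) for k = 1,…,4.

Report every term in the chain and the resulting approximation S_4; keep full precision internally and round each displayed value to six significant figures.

S_4 ≈ 0.371405

Integral: ∫_3^42 1/x^2 dx = 0.309524.
Boundary: ½(f(3) + f(42)) = ½(0.111111 + 0.000566893) = 0.0558390.
So far: 0.365363.
k=1: B_{2}/(2)! × [f^{(1)}(42) − f^{(1)}(3)] = 1/12 × (-2.69949e-05 − (-0.0740741)) = 0.00617059.
Partial sum through k=1: 0.371533.
k=2: B_{4}/(4)! × [f^{(3)}(42) − f^{(3)}(3)] = −1/720 × (-1.83639e-07 − (-0.0987654)) = -0.000137174.
Partial sum through k=2: 0.371396.
k=3: B_{6}/(6)! × [f^{(5)}(42) − f^{(5)}(3)] = 1/30240 × (-3.12311e-09 − (-0.329218)) = 1.08868e-05.
Partial sum through k=3: 0.371407.
k=4: B_{8}/(8)! × [f^{(7)}(42) − f^{(7)}(3)] = −1/1209600 × (-9.91464e-11 − (-2.04847)) = -1.69351e-06.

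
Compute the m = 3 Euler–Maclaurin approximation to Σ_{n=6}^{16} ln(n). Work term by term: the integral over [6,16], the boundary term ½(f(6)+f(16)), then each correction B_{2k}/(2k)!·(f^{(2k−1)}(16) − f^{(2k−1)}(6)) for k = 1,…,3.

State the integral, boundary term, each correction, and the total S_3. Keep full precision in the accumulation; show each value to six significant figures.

S_3 ≈ 25.8844

∫_6^16 ln(x) dx evaluates to 23.6109.
Boundary: ½(f(6) + f(16)) = ½(1.79176 + 2.77259) = 2.28217.
Integral + boundary = 25.8930.
Correction k=1: B_{2}/2! · (f^{(1)}(16) − f^{(1)}(6)) = 1/12 · (0.0625000 − 0.166667) = -0.00868056.
After k=1: 25.8844.
Correction k=2: B_{4}/4! · (f^{(3)}(16) − f^{(3)}(6)) = −1/720 · (0.000488281 − 0.00925926) = 1.21819e-05.
After k=2: 25.8844.
Correction k=3: B_{6}/6! · (f^{(5)}(16) − f^{(5)}(6)) = 1/30240 · (2.28882e-05 − 0.00308642) = -1.01307e-07.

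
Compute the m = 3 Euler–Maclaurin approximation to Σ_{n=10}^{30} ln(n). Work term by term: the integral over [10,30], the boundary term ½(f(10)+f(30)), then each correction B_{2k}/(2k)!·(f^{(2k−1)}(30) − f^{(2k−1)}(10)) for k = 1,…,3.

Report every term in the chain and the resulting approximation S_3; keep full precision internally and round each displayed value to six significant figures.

S_3 ≈ 61.8564

The integral term ∫_10^30 ln(x) dx = 59.0101.
Endpoint term: (f(10) + f(30))/2 = (2.30259 + 3.40120)/2 = 2.85189.
So far: 61.8620.
k=1: B_{2}/(2)! × [f^{(1)}(30) − f^{(1)}(10)] = 1/12 × (0.0333333 − 0.100000) = -0.00555556.
Partial sum through k=1: 61.8564.
k=2: B_{4}/(4)! × [f^{(3)}(30) − f^{(3)}(10)] = −1/720 × (7.40741e-05 − 0.00200000) = 2.67490e-06.
Partial sum through k=2: 61.8564.
k=3: B_{6}/(6)! × [f^{(5)}(30) − f^{(5)}(10)] = 1/30240 × (9.87654e-07 − 0.000240000) = -7.90385e-09.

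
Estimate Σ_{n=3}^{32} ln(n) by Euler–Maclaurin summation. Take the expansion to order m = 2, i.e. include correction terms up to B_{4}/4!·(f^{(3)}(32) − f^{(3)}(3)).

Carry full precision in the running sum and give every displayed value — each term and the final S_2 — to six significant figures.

∫_3^32 ln(x) dx evaluates to 78.6077.
Endpoint term: (f(3) + f(32))/2 = (1.09861 + 3.46574)/2 = 2.28217.
Integral + boundary = 80.8899.
Correction k=1: B_{2}/2! · (f^{(1)}(32) − f^{(1)}(3)) = 1/12 · (0.0312500 − 0.333333) = -0.0251736.
Partial sum through k=1: 80.8647.
Correction k=2: B_{4}/4! · (f^{(3)}(32) − f^{(3)}(3)) = −1/720 · (6.10352e-05 − 0.0740741) = 0.000102796.

S_2 ≈ 80.8648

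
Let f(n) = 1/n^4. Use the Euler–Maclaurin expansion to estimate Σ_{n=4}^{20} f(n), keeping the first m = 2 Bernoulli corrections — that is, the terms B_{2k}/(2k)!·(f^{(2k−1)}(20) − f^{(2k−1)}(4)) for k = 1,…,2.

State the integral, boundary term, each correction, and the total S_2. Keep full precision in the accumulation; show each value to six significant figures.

S_2 ≈ 0.00743816

The integral term ∫_4^20 1/x^4 dx = 0.00516667.
Boundary: ½(f(4) + f(20)) = ½(0.00390625 + 6.25000e-06) = 0.00195625.
So far: 0.00712292.
Order-1 term: 1/12 · (-1.25000e-06 − (-0.00390625)) = 0.000325417.
After k=1: 0.00744833.
Order-2 term: −1/720 · (-9.37500e-08 − (-0.00732422)) = -1.01724e-05.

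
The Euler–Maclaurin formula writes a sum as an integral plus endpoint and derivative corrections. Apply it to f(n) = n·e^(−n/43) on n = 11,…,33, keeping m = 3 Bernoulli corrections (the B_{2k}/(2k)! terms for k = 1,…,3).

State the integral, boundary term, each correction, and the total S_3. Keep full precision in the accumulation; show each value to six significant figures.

S_3 ≈ 292.768

Integral: ∫_11^33 x·e^(−x/43) dx = 280.890.
½[f(11) + f(33)] = ½[8.51715 + 15.3186] = 11.9179.
Integral + boundary = 292.808.
Order-1 term: 1/12 · (0.107953 − 0.576213) = -0.0390216.
Running total after k=1: 292.768.
Order-2 term: −1/720 · (0.000560493 − 0.00114915) = 8.17584e-07.
Running total after k=2: 292.768.
Order-3 term: 1/30240 · (5.74690e-07 − 1.07446e-06) = -1.65267e-11.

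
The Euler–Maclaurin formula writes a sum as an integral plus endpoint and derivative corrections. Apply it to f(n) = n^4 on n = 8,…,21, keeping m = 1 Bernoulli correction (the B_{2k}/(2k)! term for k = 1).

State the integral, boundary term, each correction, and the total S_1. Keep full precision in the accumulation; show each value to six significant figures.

S_1 ≈ 912471

∫_8^21 x^4 dx evaluates to 810267.
½[f(8) + f(21)] = ½[4096.00 + 194481] = 99288.5.
So far: 909555.
Correction k=1: B_{2}/2! · (f^{(1)}(21) − f^{(1)}(8)) = 1/12 · (37044.0 − 2048.00) = 2916.33.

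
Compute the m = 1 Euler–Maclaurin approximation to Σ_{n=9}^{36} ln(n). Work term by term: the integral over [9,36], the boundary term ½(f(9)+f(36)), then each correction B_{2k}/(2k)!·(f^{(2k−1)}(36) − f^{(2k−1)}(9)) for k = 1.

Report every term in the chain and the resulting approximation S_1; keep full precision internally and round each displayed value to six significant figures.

∫_9^36 ln(x) dx evaluates to 82.2317.
½[f(9) + f(36)] = ½[2.19722 + 3.58352] = 2.89037.
Running total after boundary: 85.1220.
k=1: B_{2}/(2)! × [f^{(1)}(36) − f^{(1)}(9)] = 1/12 × (0.0277778 − 0.111111) = -0.00694444.

S_1 ≈ 85.1151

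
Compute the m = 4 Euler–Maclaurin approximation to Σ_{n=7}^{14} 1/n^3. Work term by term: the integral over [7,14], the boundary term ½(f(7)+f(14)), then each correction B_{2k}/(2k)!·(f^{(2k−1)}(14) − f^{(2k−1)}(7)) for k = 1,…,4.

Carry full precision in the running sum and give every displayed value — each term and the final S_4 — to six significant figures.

S_4 ≈ 0.00938994

Integral: ∫_7^14 1/x^3 dx = 0.00765306.
Boundary: ½(f(7) + f(14)) = ½(0.00291545 + 0.000364431) = 0.00163994.
So far: 0.00929300.
k=1: B_{2}/(2)! × [f^{(1)}(14) − f^{(1)}(7)] = 1/12 × (-7.80925e-05 − (-0.00124948)) = 9.76156e-05.
Partial sum through k=1: 0.00939062.
k=2: B_{4}/(4)! × [f^{(3)}(14) − f^{(3)}(7)] = −1/720 × (-7.96862e-06 − (-0.000509992)) = -6.97254e-07.
Partial sum through k=2: 0.00938992.
k=3: B_{6}/(6)! × [f^{(5)}(14) − f^{(5)}(7)] = 1/30240 × (-1.70756e-06 − (-0.000437136)) = 1.43991e-08.
Partial sum through k=3: 0.00938994.
k=4: B_{8}/(8)! × [f^{(7)}(14) − f^{(7)}(7)] = −1/1209600 × (-6.27267e-07 − (-0.000642322)) = -5.30501e-10.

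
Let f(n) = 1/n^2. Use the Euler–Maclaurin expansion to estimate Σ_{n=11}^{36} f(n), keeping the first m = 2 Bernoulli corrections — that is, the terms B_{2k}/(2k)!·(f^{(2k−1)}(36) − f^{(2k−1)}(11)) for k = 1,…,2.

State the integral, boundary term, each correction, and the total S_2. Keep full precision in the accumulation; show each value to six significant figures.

S_2 ≈ 0.0677708

The integral term ∫_11^36 1/x^2 dx = 0.0631313.
Endpoint term: (f(11) + f(36))/2 = (0.00826446 + 0.000771605)/2 = 0.00451803.
So far: 0.0676493.
k=1: B_{2}/(2)! × [f^{(1)}(36) − f^{(1)}(11)] = 1/12 × (-4.28669e-05 − (-0.00150263)) = 0.000121647.
Running total after k=1: 0.0677710.
k=2: B_{4}/(4)! × [f^{(3)}(36) − f^{(3)}(11)] = −1/720 × (-3.96916e-07 − (-0.000149021)) = -2.06423e-07.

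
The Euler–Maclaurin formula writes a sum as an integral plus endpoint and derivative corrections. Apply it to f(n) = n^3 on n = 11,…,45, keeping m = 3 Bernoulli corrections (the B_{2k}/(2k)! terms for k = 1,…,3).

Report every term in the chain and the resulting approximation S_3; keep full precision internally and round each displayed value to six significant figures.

Integral: ∫_11^45 x^3 dx = 1.02150e+06.
Boundary: ½(f(11) + f(45)) = ½(1331.00 + 91125.0) = 46228.0.
So far: 1.06772e+06.
Correction k=1: B_{2}/2! · (f^{(1)}(45) − f^{(1)}(11)) = 1/12 · (6075.00 − 363.000) = 476.000.
After k=1: 1.06820e+06.
Correction k=2: B_{4}/4! · (f^{(3)}(45) − f^{(3)}(11)) = −1/720 · (6.00000 − 6.00000) = 0.00000.
After k=2: 1.06820e+06.
Correction k=3: B_{6}/6! · (f^{(5)}(45) − f^{(5)}(11)) = 1/30240 · (0.00000 − 0.00000) = 0.00000.

S_3 ≈ 1.06820e+06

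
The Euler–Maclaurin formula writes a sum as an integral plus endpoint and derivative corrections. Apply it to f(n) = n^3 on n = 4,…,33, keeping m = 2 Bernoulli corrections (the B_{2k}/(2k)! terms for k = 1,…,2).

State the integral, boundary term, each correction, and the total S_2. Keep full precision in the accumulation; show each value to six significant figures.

Integral: ∫_4^33 x^3 dx = 296416.
Endpoint term: (f(4) + f(33))/2 = (64.0000 + 35937.0)/2 = 18000.5.
So far: 314417.
Order-1 term: 1/12 · (3267.00 − 48.0000) = 268.250.
After k=1: 314685.
Order-2 term: −1/720 · (6.00000 − 6.00000) = 0.00000.

S_2 ≈ 314685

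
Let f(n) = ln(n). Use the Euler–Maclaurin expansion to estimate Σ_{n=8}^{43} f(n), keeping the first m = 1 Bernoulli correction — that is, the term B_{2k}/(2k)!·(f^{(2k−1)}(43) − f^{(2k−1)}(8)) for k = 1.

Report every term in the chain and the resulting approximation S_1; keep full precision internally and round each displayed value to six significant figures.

Integral: ∫_8^43 ln(x) dx = 110.096.
½[f(8) + f(43)] = ½[2.07944 + 3.76120] = 2.92032.
So far: 113.016.
Correction k=1: B_{2}/2! · (f^{(1)}(43) − f^{(1)}(8)) = 1/12 · (0.0232558 − 0.125000) = -0.00847868.

S_1 ≈ 113.008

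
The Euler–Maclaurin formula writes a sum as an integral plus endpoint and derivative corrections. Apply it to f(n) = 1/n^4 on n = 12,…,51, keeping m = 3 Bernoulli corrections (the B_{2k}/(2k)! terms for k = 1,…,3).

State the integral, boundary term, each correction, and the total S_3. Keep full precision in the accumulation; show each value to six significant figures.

Integral: ∫_12^51 1/x^4 dx = 0.000190388.
Endpoint term: (f(12) + f(51))/2 = (4.82253e-05 + 1.47815e-07)/2 = 2.41866e-05.
Integral + boundary = 0.000214575.
Correction k=1: B_{2}/2! · (f^{(1)}(51) − f^{(1)}(12)) = 1/12 · (-1.15934e-08 − (-1.60751e-05)) = 1.33863e-06.
Partial sum through k=1: 0.000215914.
Correction k=2: B_{4}/4! · (f^{(3)}(51) − f^{(3)}(12)) = −1/720 · (-1.33718e-10 − (-3.34898e-06)) = -4.65118e-09.
Partial sum through k=2: 0.000215909.
Correction k=3: B_{6}/6! · (f^{(5)}(51) − f^{(5)}(12)) = 1/30240 · (-2.87897e-12 − (-1.30238e-06)) = 4.30681e-11.

S_3 ≈ 0.000215909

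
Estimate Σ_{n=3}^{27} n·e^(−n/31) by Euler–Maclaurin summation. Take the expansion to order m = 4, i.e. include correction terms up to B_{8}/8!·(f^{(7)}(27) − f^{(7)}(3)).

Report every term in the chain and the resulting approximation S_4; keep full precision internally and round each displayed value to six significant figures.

S_4 ≈ 211.182

Integral: ∫_3^27 x·e^(−x/31) dx = 204.234.
½[f(3) + f(27)] = ½[2.72328 + 11.3008] = 7.01202.
Integral + boundary = 211.246.
Order-1 term: 1/12 · (0.0540060 − 0.819913) = -0.0638256.
Partial sum through k=1: 211.182.
Order-2 term: −1/720 · (0.000927262 − 0.00274239) = 2.52101e-06.
Partial sum through k=2: 211.182.
Order-3 term: 1/30240 · (1.87131e-06 − 4.81955e-06) = -9.74949e-11.
Partial sum through k=3: 211.182.
Order-4 term: −1/1209600 · (2.89045e-09 − 7.06079e-09) = 3.44770e-15.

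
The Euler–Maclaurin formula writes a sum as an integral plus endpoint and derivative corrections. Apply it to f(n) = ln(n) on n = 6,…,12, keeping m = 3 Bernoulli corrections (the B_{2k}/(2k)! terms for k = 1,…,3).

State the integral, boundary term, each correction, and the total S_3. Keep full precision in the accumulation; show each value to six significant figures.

S_3 ≈ 15.1997

Integral: ∫_6^12 ln(x) dx = 13.0683.
Boundary: ½(f(6) + f(12)) = ½(1.79176 + 2.48491) = 2.13833.
So far: 15.2067.
Correction k=1: B_{2}/2! · (f^{(1)}(12) − f^{(1)}(6)) = 1/12 · (0.0833333 − 0.166667) = -0.00694444.
Partial sum through k=1: 15.1997.
Correction k=2: B_{4}/4! · (f^{(3)}(12) − f^{(3)}(6)) = −1/720 · (0.00115741 − 0.00925926) = 1.12526e-05.
Partial sum through k=2: 15.1997.
Correction k=3: B_{6}/6! · (f^{(5)}(12) − f^{(5)}(6)) = 1/30240 · (9.64506e-05 − 0.00308642) = -9.88746e-08.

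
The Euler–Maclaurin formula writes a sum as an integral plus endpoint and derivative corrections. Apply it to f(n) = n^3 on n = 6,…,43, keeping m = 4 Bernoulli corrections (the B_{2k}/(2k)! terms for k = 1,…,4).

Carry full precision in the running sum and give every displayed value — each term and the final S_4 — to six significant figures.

S_4 ≈ 894691

Integral: ∫_6^43 x^3 dx = 854376.
Endpoint term: (f(6) + f(43))/2 = (216.000 + 79507.0)/2 = 39861.5.
Integral + boundary = 894238.
k=1: B_{2}/(2)! × [f^{(1)}(43) − f^{(1)}(6)] = 1/12 × (5547.00 − 108.000) = 453.250.
Partial sum through k=1: 894691.
k=2: B_{4}/(4)! × [f^{(3)}(43) − f^{(3)}(6)] = −1/720 × (6.00000 − 6.00000) = 0.00000.
Partial sum through k=2: 894691.
k=3: B_{6}/(6)! × [f^{(5)}(43) − f^{(5)}(6)] = 1/30240 × (0.00000 − 0.00000) = 0.00000.
Partial sum through k=3: 894691.
k=4: B_{8}/(8)! × [f^{(7)}(43) − f^{(7)}(6)] = −1/1209600 × (0.00000 − 0.00000) = 0.00000.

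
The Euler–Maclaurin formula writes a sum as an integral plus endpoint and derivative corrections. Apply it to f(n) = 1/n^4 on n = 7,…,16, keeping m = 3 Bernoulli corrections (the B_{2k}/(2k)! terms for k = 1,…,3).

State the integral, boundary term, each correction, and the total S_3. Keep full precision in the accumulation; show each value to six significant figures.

S_3 ≈ 0.00112563

Integral: ∫_7^16 1/x^4 dx = 0.000890437.
½[f(7) + f(16)] = ½[0.000416493 + 1.52588e-05] = 0.000215876.
Running total after boundary: 0.00110631.
Correction k=1: B_{2}/2! · (f^{(1)}(16) − f^{(1)}(7)) = 1/12 · (-3.81470e-06 − (-0.000237996)) = 1.95151e-05.
After k=1: 0.00112583.
Correction k=2: B_{4}/4! · (f^{(3)}(16) − f^{(3)}(7)) = −1/720 · (-4.47035e-07 − (-0.000145712)) = -2.01757e-07.
After k=2: 0.00112563.
Correction k=3: B_{6}/6! · (f^{(5)}(16) − f^{(5)}(7)) = 1/30240 · (-9.77889e-08 − (-0.000166528)) = 5.50364e-09.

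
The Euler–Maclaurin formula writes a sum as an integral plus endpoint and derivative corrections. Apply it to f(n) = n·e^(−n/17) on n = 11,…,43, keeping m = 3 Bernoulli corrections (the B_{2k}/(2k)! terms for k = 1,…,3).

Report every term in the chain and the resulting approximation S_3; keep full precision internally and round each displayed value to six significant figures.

S_3 ≈ 172.494

∫_11^43 x·e^(−x/17) dx evaluates to 167.926.
½[f(11) + f(43)] = ½[5.75942 + 3.42735] = 4.59339.
Integral + boundary = 172.519.
k=1: B_{2}/(2)! × [f^{(1)}(43) − f^{(1)}(11)] = 1/12 × (-0.121903 − 0.184794) = -0.0255581.
Running total after k=1: 172.494.
k=2: B_{4}/(4)! × [f^{(3)}(43) − f^{(3)}(11)] = −1/720 × (0.000129788 − 0.00426284) = 5.74035e-06.
Running total after k=2: 172.494.
k=3: B_{6}/(6)! × [f^{(5)}(43) − f^{(5)}(11)] = 1/30240 × (2.35774e-06 − 2.72881e-05) = -8.24416e-10.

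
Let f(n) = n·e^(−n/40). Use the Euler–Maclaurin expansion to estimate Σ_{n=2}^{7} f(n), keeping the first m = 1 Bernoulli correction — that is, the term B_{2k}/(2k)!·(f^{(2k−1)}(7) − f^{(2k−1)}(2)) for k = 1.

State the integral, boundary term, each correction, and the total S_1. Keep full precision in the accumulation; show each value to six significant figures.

S_1 ≈ 23.7580

∫_2^7 x·e^(−x/40) dx evaluates to 19.8862.
½[f(2) + f(7)] = ½[1.90246 + 5.87620] = 3.88933.
So far: 23.7756.
Correction k=1: B_{2}/2! · (f^{(1)}(7) − f^{(1)}(2)) = 1/12 · (0.692552 − 0.903668) = -0.0175930.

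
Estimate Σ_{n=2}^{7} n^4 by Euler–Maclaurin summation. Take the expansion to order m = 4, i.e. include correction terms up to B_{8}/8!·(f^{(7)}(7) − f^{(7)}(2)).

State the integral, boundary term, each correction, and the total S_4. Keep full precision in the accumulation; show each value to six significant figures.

S_4 ≈ 4675.00

Integral: ∫_2^7 x^4 dx = 3355.00.
Endpoint term: (f(2) + f(7))/2 = (16.0000 + 2401.00)/2 = 1208.50.
Running total after boundary: 4563.50.
k=1: B_{2}/(2)! × [f^{(1)}(7) − f^{(1)}(2)] = 1/12 × (1372.00 − 32.0000) = 111.667.
Running total after k=1: 4675.17.
k=2: B_{4}/(4)! × [f^{(3)}(7) − f^{(3)}(2)] = −1/720 × (168.000 − 48.0000) = -0.166667.
Running total after k=2: 4675.00.
k=3: B_{6}/(6)! × [f^{(5)}(7) − f^{(5)}(2)] = 1/30240 × (0.00000 − 0.00000) = 0.00000.
Running total after k=3: 4675.00.
k=4: B_{8}/(8)! × [f^{(7)}(7) − f^{(7)}(2)] = −1/1209600 × (0.00000 − 0.00000) = 0.00000.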